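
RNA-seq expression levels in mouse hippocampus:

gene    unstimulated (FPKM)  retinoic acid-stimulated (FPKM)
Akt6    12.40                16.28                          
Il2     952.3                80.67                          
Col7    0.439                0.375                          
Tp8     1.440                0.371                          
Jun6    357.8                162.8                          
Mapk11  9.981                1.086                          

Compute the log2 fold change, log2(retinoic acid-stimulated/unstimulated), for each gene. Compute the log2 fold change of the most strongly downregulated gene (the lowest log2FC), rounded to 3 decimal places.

-3.561

log2(16.28/12.40) = 0.393  (Akt6)
log2(80.67/952.3) = -3.561  (Il2)
log2(0.375/0.439) = -0.227  (Col7)
log2(0.371/1.440) = -1.957  (Tp8)
log2(162.8/357.8) = -1.136  (Jun6)
log2(1.086/9.981) = -3.200  (Mapk11)
Il2 is most strongly downregulated.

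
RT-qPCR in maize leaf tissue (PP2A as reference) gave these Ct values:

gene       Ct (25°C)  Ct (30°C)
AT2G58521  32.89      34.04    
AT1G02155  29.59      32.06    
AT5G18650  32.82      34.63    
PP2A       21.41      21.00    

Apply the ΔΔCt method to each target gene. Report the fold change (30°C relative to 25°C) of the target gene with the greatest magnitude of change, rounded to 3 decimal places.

0.136

AT2G58521: ΔΔCt = (34.04−21.00) − (32.89−21.41) = 13.04 − 11.48 = 1.56; fold change = 2^-1.56 = 0.339
AT1G02155: ΔΔCt = (32.06−21.00) − (29.59−21.41) = 11.06 − 8.18 = 2.88; fold change = 2^-2.88 = 0.136
AT5G18650: ΔΔCt = (34.63−21.00) − (32.82−21.41) = 13.63 − 11.41 = 2.22; fold change = 2^-2.22 = 0.215
AT1G02155 has the largest |ΔΔCt| = 2.88.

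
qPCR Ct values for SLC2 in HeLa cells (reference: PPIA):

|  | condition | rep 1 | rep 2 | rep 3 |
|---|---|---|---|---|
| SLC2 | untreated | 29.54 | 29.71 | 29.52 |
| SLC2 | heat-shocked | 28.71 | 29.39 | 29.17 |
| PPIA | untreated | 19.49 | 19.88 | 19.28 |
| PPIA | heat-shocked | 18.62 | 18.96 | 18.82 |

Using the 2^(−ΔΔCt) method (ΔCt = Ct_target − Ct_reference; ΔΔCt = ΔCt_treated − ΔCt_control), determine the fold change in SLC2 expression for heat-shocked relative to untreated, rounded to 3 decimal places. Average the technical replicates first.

Mean Ct: SLC2 untreated 29.590; SLC2 heat-shocked 29.090; PPIA untreated 19.550; PPIA heat-shocked 18.800
ΔCt(untreated) = 29.590 − 19.550 = 10.040
ΔCt(heat-shocked) = 29.090 − 18.800 = 10.290
ΔΔCt = 10.290 − 10.040 = 0.250
Fold change = 2^(−0.250) = 0.8409

0.841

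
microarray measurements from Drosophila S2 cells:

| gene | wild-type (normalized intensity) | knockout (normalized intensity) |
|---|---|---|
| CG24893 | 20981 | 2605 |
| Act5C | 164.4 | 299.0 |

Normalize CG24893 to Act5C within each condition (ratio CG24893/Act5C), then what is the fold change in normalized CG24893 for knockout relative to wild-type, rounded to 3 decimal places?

CG24893/Act5C (wild-type) = 20981 / 164.4 = 127.62
CG24893/Act5C (knockout) = 2605 / 299.0 = 8.7124
Fold change = 8.7124 / 127.62 = 0.0683

0.068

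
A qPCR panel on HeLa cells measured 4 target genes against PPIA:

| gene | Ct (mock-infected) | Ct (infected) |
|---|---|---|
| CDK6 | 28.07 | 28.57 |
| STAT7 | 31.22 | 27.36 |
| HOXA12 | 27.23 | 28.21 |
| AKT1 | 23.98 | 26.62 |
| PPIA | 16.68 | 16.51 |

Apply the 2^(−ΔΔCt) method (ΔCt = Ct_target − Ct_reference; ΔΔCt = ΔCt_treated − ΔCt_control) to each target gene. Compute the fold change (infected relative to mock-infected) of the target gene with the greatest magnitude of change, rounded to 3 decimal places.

12.906

CDK6: ΔΔCt = (28.57−16.51) − (28.07−16.68) = 12.06 − 11.39 = 0.67; fold change = 2^-0.67 = 0.629
STAT7: ΔΔCt = (27.36−16.51) − (31.22−16.68) = 10.85 − 14.54 = -3.69; fold change = 2^3.69 = 12.906
HOXA12: ΔΔCt = (28.21−16.51) − (27.23−16.68) = 11.70 − 10.55 = 1.15; fold change = 2^-1.15 = 0.451
AKT1: ΔΔCt = (26.62−16.51) − (23.98−16.68) = 10.11 − 7.30 = 2.81; fold change = 2^-2.81 = 0.143
STAT7 has the largest |ΔΔCt| = 3.69.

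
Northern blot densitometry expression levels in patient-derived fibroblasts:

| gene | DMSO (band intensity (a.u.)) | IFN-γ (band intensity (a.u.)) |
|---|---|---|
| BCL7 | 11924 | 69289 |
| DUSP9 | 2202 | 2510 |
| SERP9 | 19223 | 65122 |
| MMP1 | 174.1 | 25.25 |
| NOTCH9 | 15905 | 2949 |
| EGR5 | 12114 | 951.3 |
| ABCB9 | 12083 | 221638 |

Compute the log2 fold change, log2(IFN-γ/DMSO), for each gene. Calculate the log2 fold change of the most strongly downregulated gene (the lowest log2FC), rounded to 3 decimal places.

log2(69289/11924) = 2.539  (BCL7)
log2(2510/2202) = 0.189  (DUSP9)
log2(65122/19223) = 1.760  (SERP9)
log2(25.25/174.1) = -2.786  (MMP1)
log2(2949/15905) = -2.431  (NOTCH9)
log2(951.3/12114) = -3.671  (EGR5)
log2(221638/12083) = 4.197  (ABCB9)
EGR5 is most strongly downregulated.

-3.671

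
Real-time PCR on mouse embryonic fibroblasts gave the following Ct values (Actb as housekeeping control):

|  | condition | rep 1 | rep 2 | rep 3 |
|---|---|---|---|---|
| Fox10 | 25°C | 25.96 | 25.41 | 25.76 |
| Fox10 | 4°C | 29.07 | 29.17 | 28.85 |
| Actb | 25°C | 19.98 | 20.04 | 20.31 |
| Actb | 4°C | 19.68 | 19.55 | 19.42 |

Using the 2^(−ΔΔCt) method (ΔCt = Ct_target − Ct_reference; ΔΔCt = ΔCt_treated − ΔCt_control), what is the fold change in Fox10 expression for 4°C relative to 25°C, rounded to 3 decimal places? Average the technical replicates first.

Mean Ct: Fox10 25°C 25.710; Fox10 4°C 29.030; Actb 25°C 20.110; Actb 4°C 19.550
ΔCt(25°C) = 25.710 − 20.110 = 5.600
ΔCt(4°C) = 29.030 − 19.550 = 9.480
ΔΔCt = 9.480 − 5.600 = 3.880
Fold change = 2^(−3.880) = 0.0679

0.068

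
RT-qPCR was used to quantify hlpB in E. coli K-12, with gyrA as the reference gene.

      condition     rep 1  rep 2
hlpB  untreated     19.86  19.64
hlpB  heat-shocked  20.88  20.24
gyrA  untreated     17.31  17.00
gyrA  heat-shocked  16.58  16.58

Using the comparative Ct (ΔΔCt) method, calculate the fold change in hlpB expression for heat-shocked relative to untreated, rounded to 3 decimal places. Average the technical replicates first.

0.383

Mean Ct: hlpB untreated 19.750; hlpB heat-shocked 20.560; gyrA untreated 17.155; gyrA heat-shocked 16.580
ΔCt(untreated) = 19.750 − 17.155 = 2.595
ΔCt(heat-shocked) = 20.560 − 16.580 = 3.980
ΔΔCt = 3.980 − 2.595 = 1.385
Fold change = 2^(−1.385) = 0.3829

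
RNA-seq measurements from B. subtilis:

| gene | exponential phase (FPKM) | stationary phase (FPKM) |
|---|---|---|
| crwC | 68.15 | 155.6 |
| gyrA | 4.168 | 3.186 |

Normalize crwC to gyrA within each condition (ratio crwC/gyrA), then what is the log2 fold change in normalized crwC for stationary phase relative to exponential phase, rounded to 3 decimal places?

1.579

crwC/gyrA (exponential phase) = 68.15 / 4.168 = 16.351
crwC/gyrA (stationary phase) = 155.6 / 3.186 = 48.839
Fold change = 48.839 / 16.351 = 2.9869
log2(2.9869) = 1.5787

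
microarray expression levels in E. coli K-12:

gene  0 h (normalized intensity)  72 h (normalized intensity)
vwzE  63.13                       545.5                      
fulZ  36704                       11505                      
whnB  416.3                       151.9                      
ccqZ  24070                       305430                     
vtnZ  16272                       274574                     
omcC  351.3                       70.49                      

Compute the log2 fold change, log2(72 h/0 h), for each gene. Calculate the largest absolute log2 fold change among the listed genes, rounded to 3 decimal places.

4.077

log2(545.5/63.13) = 3.111  (vwzE)
log2(11505/36704) = -1.674  (fulZ)
log2(151.9/416.3) = -1.455  (whnB)
log2(305430/24070) = 3.666  (ccqZ)
log2(274574/16272) = 4.077  (vtnZ)
log2(70.49/351.3) = -2.317  (omcC)
The largest magnitude belongs to vtnZ.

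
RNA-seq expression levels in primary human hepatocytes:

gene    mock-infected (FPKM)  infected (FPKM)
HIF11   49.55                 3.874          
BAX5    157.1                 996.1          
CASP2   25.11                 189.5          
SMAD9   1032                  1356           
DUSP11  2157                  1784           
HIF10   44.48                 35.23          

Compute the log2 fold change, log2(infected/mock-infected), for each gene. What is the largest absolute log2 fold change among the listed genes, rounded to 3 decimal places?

3.677

log2(3.874/49.55) = -3.677  (HIF11)
log2(996.1/157.1) = 2.665  (BAX5)
log2(189.5/25.11) = 2.916  (CASP2)
log2(1356/1032) = 0.394  (SMAD9)
log2(1784/2157) = -0.274  (DUSP11)
log2(35.23/44.48) = -0.336  (HIF10)
The largest magnitude belongs to HIF11.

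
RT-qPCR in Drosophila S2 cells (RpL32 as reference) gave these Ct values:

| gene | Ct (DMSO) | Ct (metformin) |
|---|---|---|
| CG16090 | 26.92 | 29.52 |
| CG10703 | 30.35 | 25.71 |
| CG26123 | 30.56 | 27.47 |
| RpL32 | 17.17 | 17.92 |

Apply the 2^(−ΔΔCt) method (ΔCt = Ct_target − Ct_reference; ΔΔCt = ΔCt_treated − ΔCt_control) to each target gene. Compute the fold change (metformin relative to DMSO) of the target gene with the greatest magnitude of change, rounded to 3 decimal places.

41.933

CG16090: ΔΔCt = (29.52−17.92) − (26.92−17.17) = 11.60 − 9.75 = 1.85; fold change = 2^-1.85 = 0.277
CG10703: ΔΔCt = (25.71−17.92) − (30.35−17.17) = 7.79 − 13.18 = -5.39; fold change = 2^5.39 = 41.933
CG26123: ΔΔCt = (27.47−17.92) − (30.56−17.17) = 9.55 − 13.39 = -3.84; fold change = 2^3.84 = 14.320
CG10703 has the largest |ΔΔCt| = 5.39.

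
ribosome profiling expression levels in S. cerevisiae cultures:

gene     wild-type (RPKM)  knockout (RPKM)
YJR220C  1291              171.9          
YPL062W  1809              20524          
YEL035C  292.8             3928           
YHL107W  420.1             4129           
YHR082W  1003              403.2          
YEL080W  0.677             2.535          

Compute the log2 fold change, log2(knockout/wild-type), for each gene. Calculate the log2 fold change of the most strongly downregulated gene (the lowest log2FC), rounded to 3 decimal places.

log2(171.9/1291) = -2.909  (YJR220C)
log2(20524/1809) = 3.504  (YPL062W)
log2(3928/292.8) = 3.746  (YEL035C)
log2(4129/420.1) = 3.297  (YHL107W)
log2(403.2/1003) = -1.315  (YHR082W)
log2(2.535/0.677) = 1.905  (YEL080W)
YJR220C is most strongly downregulated.

-2.909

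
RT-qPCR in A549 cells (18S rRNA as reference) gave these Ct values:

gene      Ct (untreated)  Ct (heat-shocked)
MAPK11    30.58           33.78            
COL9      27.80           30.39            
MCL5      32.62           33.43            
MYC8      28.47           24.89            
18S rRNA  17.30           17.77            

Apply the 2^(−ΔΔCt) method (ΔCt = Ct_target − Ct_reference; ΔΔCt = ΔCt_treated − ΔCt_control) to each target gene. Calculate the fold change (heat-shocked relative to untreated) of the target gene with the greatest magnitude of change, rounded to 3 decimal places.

16.564

MAPK11: ΔΔCt = (33.78−17.77) − (30.58−17.30) = 16.01 − 13.28 = 2.73; fold change = 2^-2.73 = 0.151
COL9: ΔΔCt = (30.39−17.77) − (27.80−17.30) = 12.62 − 10.50 = 2.12; fold change = 2^-2.12 = 0.230
MCL5: ΔΔCt = (33.43−17.77) − (32.62−17.30) = 15.66 − 15.32 = 0.34; fold change = 2^-0.34 = 0.790
MYC8: ΔΔCt = (24.89−17.77) − (28.47−17.30) = 7.12 − 11.17 = -4.05; fold change = 2^4.05 = 16.564
MYC8 has the largest |ΔΔCt| = 4.05.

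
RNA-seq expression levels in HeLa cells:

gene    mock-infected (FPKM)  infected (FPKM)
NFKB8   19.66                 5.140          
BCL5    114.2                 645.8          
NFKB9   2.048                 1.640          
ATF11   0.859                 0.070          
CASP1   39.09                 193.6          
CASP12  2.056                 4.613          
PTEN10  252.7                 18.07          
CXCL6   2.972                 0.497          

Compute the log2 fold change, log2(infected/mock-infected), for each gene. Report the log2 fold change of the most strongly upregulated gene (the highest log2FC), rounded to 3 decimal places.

log2(5.140/19.66) = -1.935  (NFKB8)
log2(645.8/114.2) = 2.500  (BCL5)
log2(1.640/2.048) = -0.321  (NFKB9)
log2(0.070/0.859) = -3.617  (ATF11)
log2(193.6/39.09) = 2.308  (CASP1)
log2(4.613/2.056) = 1.166  (CASP12)
log2(18.07/252.7) = -3.806  (PTEN10)
log2(0.497/2.972) = -2.580  (CXCL6)
BCL5 is most strongly upregulated.

2.500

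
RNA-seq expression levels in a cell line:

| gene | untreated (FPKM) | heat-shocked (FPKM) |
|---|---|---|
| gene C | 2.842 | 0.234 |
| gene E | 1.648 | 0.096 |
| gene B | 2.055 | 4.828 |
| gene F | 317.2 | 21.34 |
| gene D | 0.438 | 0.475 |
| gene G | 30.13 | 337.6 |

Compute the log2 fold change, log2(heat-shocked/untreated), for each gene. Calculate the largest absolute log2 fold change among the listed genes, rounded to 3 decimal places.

log2(0.234/2.842) = -3.602  (gene C)
log2(0.096/1.648) = -4.102  (gene E)
log2(4.828/2.055) = 1.232  (gene B)
log2(21.34/317.2) = -3.894  (gene F)
log2(0.475/0.438) = 0.117  (gene D)
log2(337.6/30.13) = 3.486  (gene G)
The largest magnitude belongs to gene E.

4.102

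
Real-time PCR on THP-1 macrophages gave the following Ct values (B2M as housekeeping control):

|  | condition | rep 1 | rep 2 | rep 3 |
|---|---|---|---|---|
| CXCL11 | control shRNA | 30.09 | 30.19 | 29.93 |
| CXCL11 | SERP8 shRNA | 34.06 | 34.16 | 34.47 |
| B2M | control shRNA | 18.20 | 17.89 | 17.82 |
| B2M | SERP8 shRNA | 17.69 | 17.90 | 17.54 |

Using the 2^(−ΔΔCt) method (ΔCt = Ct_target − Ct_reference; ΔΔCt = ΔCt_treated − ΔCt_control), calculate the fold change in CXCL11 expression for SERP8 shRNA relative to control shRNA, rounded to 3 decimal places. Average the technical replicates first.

0.047

Mean Ct: CXCL11 control shRNA 30.070; CXCL11 SERP8 shRNA 34.230; B2M control shRNA 17.970; B2M SERP8 shRNA 17.710
ΔCt(control shRNA) = 30.070 − 17.970 = 12.100
ΔCt(SERP8 shRNA) = 34.230 − 17.710 = 16.520
ΔΔCt = 16.520 − 12.100 = 4.420
Fold change = 2^(−4.420) = 0.0467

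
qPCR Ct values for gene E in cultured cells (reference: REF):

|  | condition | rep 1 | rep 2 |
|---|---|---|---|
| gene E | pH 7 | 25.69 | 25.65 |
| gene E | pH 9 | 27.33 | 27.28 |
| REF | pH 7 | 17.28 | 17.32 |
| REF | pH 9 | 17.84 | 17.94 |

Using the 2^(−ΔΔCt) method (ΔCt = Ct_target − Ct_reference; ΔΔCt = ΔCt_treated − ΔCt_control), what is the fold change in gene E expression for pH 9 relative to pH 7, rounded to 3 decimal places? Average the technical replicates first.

0.485

Mean Ct: gene E pH 7 25.670; gene E pH 9 27.305; REF pH 7 17.300; REF pH 9 17.890
ΔCt(pH 7) = 25.670 − 17.300 = 8.370
ΔCt(pH 9) = 27.305 − 17.890 = 9.415
ΔΔCt = 9.415 − 8.370 = 1.045
Fold change = 2^(−1.045) = 0.4846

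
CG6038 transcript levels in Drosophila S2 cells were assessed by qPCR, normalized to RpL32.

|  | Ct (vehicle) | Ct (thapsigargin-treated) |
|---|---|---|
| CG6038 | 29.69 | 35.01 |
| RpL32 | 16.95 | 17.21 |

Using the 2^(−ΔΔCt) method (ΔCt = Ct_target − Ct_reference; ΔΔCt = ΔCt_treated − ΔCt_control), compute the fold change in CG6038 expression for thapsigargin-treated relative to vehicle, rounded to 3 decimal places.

ΔCt(vehicle) = 29.690 − 16.950 = 12.740
ΔCt(thapsigargin-treated) = 35.010 − 17.210 = 17.800
ΔΔCt = 17.800 − 12.740 = 5.060
Fold change = 2^(−5.060) = 0.0300

0.030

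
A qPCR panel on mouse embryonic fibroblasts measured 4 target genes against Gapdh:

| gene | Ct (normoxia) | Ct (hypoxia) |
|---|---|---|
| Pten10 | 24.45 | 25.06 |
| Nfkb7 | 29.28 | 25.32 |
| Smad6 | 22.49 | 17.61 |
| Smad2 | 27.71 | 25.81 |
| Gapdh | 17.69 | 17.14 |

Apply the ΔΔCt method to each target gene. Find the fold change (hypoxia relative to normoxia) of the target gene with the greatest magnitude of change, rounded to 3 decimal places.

Pten10: ΔΔCt = (25.06−17.14) − (24.45−17.69) = 7.92 − 6.76 = 1.16; fold change = 2^-1.16 = 0.448
Nfkb7: ΔΔCt = (25.32−17.14) − (29.28−17.69) = 8.18 − 11.59 = -3.41; fold change = 2^3.41 = 10.629
Smad6: ΔΔCt = (17.61−17.14) − (22.49−17.69) = 0.47 − 4.80 = -4.33; fold change = 2^4.33 = 20.112
Smad2: ΔΔCt = (25.81−17.14) − (27.71−17.69) = 8.67 − 10.02 = -1.35; fold change = 2^1.35 = 2.549
Smad6 has the largest |ΔΔCt| = 4.33.

20.112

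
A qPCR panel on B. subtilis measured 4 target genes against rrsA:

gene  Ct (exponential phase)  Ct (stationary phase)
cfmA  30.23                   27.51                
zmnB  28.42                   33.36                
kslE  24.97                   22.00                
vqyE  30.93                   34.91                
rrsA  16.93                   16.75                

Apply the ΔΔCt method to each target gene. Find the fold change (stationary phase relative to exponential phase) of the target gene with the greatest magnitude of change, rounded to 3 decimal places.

0.029

cfmA: ΔΔCt = (27.51−16.75) − (30.23−16.93) = 10.76 − 13.30 = -2.54; fold change = 2^2.54 = 5.816
zmnB: ΔΔCt = (33.36−16.75) − (28.42−16.93) = 16.61 − 11.49 = 5.12; fold change = 2^-5.12 = 0.029
kslE: ΔΔCt = (22.00−16.75) − (24.97−16.93) = 5.25 − 8.04 = -2.79; fold change = 2^2.79 = 6.916
vqyE: ΔΔCt = (34.91−16.75) − (30.93−16.93) = 18.16 − 14.00 = 4.16; fold change = 2^-4.16 = 0.056
zmnB has the largest |ΔΔCt| = 5.12.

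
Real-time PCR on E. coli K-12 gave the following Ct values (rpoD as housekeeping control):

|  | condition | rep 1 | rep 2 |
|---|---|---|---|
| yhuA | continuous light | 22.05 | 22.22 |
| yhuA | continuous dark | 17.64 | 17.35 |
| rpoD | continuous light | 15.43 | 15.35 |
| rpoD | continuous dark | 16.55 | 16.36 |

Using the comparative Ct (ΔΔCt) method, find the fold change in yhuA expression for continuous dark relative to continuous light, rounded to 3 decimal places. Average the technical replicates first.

Mean Ct: yhuA continuous light 22.135; yhuA continuous dark 17.495; rpoD continuous light 15.390; rpoD continuous dark 16.455
ΔCt(continuous light) = 22.135 − 15.390 = 6.745
ΔCt(continuous dark) = 17.495 − 16.455 = 1.040
ΔΔCt = 1.040 − 6.745 = -5.705
Fold change = 2^(−(-5.705)) = 2^5.705 = 52.1646

52.165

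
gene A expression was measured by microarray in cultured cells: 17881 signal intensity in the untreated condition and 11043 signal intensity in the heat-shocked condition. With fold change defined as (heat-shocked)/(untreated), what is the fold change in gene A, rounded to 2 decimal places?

0.62

Fold change = 11043 / 17881 = 0.618
gene A is downregulated.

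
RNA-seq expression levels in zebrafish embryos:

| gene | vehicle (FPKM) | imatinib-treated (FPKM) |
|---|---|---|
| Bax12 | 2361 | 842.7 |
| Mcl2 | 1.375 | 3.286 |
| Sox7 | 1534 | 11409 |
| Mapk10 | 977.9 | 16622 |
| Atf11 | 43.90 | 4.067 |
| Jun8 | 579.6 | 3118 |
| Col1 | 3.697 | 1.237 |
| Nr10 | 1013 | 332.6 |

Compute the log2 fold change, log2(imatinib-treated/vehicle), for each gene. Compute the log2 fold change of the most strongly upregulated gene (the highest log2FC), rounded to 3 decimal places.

log2(842.7/2361) = -1.486  (Bax12)
log2(3.286/1.375) = 1.257  (Mcl2)
log2(11409/1534) = 2.895  (Sox7)
log2(16622/977.9) = 4.087  (Mapk10)
log2(4.067/43.90) = -3.432  (Atf11)
log2(3118/579.6) = 2.427  (Jun8)
log2(1.237/3.697) = -1.580  (Col1)
log2(332.6/1013) = -1.607  (Nr10)
Mapk10 is most strongly upregulated.

4.087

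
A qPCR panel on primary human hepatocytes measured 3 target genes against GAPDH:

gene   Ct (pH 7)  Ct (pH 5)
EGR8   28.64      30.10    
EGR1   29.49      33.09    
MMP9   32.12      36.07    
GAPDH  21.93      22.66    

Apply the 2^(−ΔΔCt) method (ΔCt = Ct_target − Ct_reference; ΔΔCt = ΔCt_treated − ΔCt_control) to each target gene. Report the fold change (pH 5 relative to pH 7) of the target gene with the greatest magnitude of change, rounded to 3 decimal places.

EGR8: ΔΔCt = (30.10−22.66) − (28.64−21.93) = 7.44 − 6.71 = 0.73; fold change = 2^-0.73 = 0.603
EGR1: ΔΔCt = (33.09−22.66) − (29.49−21.93) = 10.43 − 7.56 = 2.87; fold change = 2^-2.87 = 0.137
MMP9: ΔΔCt = (36.07−22.66) − (32.12−21.93) = 13.41 − 10.19 = 3.22; fold change = 2^-3.22 = 0.107
MMP9 has the largest |ΔΔCt| = 3.22.

0.107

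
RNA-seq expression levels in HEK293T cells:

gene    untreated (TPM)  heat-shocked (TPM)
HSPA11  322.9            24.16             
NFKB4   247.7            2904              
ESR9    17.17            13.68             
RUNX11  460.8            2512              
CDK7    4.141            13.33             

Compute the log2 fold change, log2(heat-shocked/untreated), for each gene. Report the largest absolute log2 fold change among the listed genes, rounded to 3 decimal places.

3.740

log2(24.16/322.9) = -3.740  (HSPA11)
log2(2904/247.7) = 3.551  (NFKB4)
log2(13.68/17.17) = -0.328  (ESR9)
log2(2512/460.8) = 2.447  (RUNX11)
log2(13.33/4.141) = 1.687  (CDK7)
The largest magnitude belongs to HSPA11.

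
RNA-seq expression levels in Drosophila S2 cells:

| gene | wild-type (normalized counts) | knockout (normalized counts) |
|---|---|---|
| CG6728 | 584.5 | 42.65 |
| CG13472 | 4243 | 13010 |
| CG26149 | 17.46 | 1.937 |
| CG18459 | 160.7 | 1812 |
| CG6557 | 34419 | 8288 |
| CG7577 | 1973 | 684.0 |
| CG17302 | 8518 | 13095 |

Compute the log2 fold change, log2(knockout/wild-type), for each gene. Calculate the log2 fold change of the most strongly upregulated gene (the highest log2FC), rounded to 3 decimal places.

3.495

log2(42.65/584.5) = -3.777  (CG6728)
log2(13010/4243) = 1.616  (CG13472)
log2(1.937/17.46) = -3.172  (CG26149)
log2(1812/160.7) = 3.495  (CG18459)
log2(8288/34419) = -2.054  (CG6557)
log2(684.0/1973) = -1.528  (CG7577)
log2(13095/8518) = 0.620  (CG17302)
CG18459 is most strongly upregulated.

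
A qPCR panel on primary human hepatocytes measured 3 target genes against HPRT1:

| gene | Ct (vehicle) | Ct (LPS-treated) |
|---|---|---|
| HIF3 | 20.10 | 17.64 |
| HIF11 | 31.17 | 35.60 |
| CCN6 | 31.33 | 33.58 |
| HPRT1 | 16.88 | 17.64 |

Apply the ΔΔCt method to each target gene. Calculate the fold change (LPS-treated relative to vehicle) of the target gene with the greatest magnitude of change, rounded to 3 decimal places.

HIF3: ΔΔCt = (17.64−17.64) − (20.10−16.88) = 0.00 − 3.22 = -3.22; fold change = 2^3.22 = 9.318
HIF11: ΔΔCt = (35.60−17.64) − (31.17−16.88) = 17.96 − 14.29 = 3.67; fold change = 2^-3.67 = 0.079
CCN6: ΔΔCt = (33.58−17.64) − (31.33−16.88) = 15.94 − 14.45 = 1.49; fold change = 2^-1.49 = 0.356
HIF11 has the largest |ΔΔCt| = 3.67.

0.079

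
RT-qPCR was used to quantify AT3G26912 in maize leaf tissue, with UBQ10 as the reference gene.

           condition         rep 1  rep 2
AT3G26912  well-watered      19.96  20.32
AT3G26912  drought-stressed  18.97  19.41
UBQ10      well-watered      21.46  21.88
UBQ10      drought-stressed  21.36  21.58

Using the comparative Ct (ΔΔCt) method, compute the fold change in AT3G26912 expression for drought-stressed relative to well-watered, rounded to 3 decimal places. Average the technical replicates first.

Mean Ct: AT3G26912 well-watered 20.140; AT3G26912 drought-stressed 19.190; UBQ10 well-watered 21.670; UBQ10 drought-stressed 21.470
ΔCt(well-watered) = 20.140 − 21.670 = -1.530
ΔCt(drought-stressed) = 19.190 − 21.470 = -2.280
ΔΔCt = -2.280 − (-1.530) = -0.750
Fold change = 2^(−(-0.750)) = 2^0.750 = 1.6818

1.682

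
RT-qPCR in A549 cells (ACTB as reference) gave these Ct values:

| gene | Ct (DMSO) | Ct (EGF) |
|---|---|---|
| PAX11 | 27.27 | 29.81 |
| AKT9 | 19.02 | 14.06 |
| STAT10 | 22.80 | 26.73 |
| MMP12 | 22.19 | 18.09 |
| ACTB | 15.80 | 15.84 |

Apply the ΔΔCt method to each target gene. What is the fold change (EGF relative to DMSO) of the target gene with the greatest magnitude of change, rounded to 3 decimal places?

32.000

PAX11: ΔΔCt = (29.81−15.84) − (27.27−15.80) = 13.97 − 11.47 = 2.50; fold change = 2^-2.50 = 0.177
AKT9: ΔΔCt = (14.06−15.84) − (19.02−15.80) = -1.78 − 3.22 = -5.00; fold change = 2^5.00 = 32.000
STAT10: ΔΔCt = (26.73−15.84) − (22.80−15.80) = 10.89 − 7.00 = 3.89; fold change = 2^-3.89 = 0.067
MMP12: ΔΔCt = (18.09−15.84) − (22.19−15.80) = 2.25 − 6.39 = -4.14; fold change = 2^4.14 = 17.630
AKT9 has the largest |ΔΔCt| = 5.00.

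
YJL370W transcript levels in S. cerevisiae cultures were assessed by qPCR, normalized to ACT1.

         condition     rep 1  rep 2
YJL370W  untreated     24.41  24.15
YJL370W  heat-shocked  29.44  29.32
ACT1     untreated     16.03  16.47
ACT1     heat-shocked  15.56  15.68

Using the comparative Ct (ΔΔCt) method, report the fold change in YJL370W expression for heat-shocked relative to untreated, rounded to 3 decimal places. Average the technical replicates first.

Mean Ct: YJL370W untreated 24.280; YJL370W heat-shocked 29.380; ACT1 untreated 16.250; ACT1 heat-shocked 15.620
ΔCt(untreated) = 24.280 − 16.250 = 8.030
ΔCt(heat-shocked) = 29.380 − 15.620 = 13.760
ΔΔCt = 13.760 − 8.030 = 5.730
Fold change = 2^(−5.730) = 0.0188

0.019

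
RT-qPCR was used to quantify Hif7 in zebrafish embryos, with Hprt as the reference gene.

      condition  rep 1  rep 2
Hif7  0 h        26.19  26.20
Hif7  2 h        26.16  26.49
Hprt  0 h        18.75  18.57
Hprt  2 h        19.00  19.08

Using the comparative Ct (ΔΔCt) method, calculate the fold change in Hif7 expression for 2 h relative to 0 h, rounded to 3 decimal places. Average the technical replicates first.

1.189

Mean Ct: Hif7 0 h 26.195; Hif7 2 h 26.325; Hprt 0 h 18.660; Hprt 2 h 19.040
ΔCt(0 h) = 26.195 − 18.660 = 7.535
ΔCt(2 h) = 26.325 − 19.040 = 7.285
ΔΔCt = 7.285 − 7.535 = -0.250
Fold change = 2^(−(-0.250)) = 2^0.250 = 1.1892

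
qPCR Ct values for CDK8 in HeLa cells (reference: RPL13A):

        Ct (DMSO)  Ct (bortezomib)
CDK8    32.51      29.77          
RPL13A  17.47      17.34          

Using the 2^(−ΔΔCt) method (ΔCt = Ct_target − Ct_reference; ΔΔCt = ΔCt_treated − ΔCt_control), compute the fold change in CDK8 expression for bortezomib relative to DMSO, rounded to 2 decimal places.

ΔCt(DMSO) = 32.510 − 17.470 = 15.040
ΔCt(bortezomib) = 29.770 − 17.340 = 12.430
ΔΔCt = 12.430 − 15.040 = -2.610
Fold change = 2^(−(-2.610)) = 2^2.610 = 6.105

6.11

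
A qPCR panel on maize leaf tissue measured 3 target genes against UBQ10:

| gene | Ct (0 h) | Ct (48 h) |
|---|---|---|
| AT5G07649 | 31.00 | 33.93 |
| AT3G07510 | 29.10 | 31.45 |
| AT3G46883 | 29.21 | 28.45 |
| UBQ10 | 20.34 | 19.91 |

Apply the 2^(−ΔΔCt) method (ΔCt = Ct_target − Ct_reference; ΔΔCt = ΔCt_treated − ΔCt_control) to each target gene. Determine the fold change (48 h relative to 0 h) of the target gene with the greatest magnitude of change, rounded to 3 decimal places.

AT5G07649: ΔΔCt = (33.93−19.91) − (31.00−20.34) = 14.02 − 10.66 = 3.36; fold change = 2^-3.36 = 0.097
AT3G07510: ΔΔCt = (31.45−19.91) − (29.10−20.34) = 11.54 − 8.76 = 2.78; fold change = 2^-2.78 = 0.146
AT3G46883: ΔΔCt = (28.45−19.91) − (29.21−20.34) = 8.54 − 8.87 = -0.33; fold change = 2^0.33 = 1.257
AT5G07649 has the largest |ΔΔCt| = 3.36.

0.097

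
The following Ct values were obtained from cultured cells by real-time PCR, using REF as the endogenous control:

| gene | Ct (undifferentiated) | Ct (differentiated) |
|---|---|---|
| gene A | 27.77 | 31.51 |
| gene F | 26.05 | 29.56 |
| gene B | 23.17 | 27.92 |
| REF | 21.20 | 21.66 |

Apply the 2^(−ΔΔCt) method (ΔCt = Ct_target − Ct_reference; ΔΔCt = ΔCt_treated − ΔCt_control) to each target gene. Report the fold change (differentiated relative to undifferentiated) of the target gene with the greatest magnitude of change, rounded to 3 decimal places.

0.051

gene A: ΔΔCt = (31.51−21.66) − (27.77−21.20) = 9.85 − 6.57 = 3.28; fold change = 2^-3.28 = 0.103
gene F: ΔΔCt = (29.56−21.66) − (26.05−21.20) = 7.90 − 4.85 = 3.05; fold change = 2^-3.05 = 0.121
gene B: ΔΔCt = (27.92−21.66) − (23.17−21.20) = 6.26 − 1.97 = 4.29; fold change = 2^-4.29 = 0.051
gene B has the largest |ΔΔCt| = 4.29.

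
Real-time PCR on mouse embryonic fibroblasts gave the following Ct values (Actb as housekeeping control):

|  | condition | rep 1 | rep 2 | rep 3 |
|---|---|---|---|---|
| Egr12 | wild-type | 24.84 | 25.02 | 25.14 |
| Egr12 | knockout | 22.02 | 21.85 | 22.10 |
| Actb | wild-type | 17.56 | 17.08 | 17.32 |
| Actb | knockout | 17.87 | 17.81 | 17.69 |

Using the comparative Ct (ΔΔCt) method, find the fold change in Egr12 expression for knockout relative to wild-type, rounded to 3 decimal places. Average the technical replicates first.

Mean Ct: Egr12 wild-type 25.000; Egr12 knockout 21.990; Actb wild-type 17.320; Actb knockout 17.790
ΔCt(wild-type) = 25.000 − 17.320 = 7.680
ΔCt(knockout) = 21.990 − 17.790 = 4.200
ΔΔCt = 4.200 − 7.680 = -3.480
Fold change = 2^(−(-3.480)) = 2^3.480 = 11.1579

11.158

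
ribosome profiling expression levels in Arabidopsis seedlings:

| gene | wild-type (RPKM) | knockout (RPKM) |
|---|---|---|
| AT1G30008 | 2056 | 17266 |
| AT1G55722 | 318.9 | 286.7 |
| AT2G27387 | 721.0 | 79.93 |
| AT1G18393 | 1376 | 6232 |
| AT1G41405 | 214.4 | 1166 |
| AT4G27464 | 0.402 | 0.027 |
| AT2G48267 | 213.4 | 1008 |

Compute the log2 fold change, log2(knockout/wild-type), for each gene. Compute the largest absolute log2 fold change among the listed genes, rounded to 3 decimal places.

log2(17266/2056) = 3.070  (AT1G30008)
log2(286.7/318.9) = -0.154  (AT1G55722)
log2(79.93/721.0) = -3.173  (AT2G27387)
log2(6232/1376) = 2.179  (AT1G18393)
log2(1166/214.4) = 2.443  (AT1G41405)
log2(0.027/0.402) = -3.896  (AT4G27464)
log2(1008/213.4) = 2.240  (AT2G48267)
The largest magnitude belongs to AT4G27464.

3.896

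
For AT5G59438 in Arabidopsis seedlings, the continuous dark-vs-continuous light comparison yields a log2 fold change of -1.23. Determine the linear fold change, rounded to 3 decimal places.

0.426

Fold change = 2^(-1.23) = 0.4263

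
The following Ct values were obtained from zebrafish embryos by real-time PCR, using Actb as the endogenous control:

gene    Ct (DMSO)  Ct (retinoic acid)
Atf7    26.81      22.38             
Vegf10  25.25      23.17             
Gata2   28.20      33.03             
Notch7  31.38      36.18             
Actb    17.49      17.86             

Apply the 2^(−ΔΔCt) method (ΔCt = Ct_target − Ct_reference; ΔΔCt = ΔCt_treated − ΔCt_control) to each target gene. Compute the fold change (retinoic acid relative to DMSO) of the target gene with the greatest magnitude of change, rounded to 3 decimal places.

27.858

Atf7: ΔΔCt = (22.38−17.86) − (26.81−17.49) = 4.52 − 9.32 = -4.80; fold change = 2^4.80 = 27.858
Vegf10: ΔΔCt = (23.17−17.86) − (25.25−17.49) = 5.31 − 7.76 = -2.45; fold change = 2^2.45 = 5.464
Gata2: ΔΔCt = (33.03−17.86) − (28.20−17.49) = 15.17 − 10.71 = 4.46; fold change = 2^-4.46 = 0.045
Notch7: ΔΔCt = (36.18−17.86) − (31.38−17.49) = 18.32 − 13.89 = 4.43; fold change = 2^-4.43 = 0.046
Atf7 has the largest |ΔΔCt| = 4.80.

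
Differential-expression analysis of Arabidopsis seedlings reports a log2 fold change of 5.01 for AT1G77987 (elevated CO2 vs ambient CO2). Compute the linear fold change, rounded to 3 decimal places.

32.223

Fold change = 2^(5.01) = 32.2226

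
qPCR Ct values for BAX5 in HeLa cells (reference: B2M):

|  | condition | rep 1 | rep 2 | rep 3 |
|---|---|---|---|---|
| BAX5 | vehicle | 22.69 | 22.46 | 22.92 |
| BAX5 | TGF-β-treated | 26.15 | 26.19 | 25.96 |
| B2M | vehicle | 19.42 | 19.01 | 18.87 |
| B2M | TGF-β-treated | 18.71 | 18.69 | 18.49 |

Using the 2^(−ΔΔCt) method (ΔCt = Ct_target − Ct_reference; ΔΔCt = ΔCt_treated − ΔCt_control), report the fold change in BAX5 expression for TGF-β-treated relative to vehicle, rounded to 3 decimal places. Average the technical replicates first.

0.068

Mean Ct: BAX5 vehicle 22.690; BAX5 TGF-β-treated 26.100; B2M vehicle 19.100; B2M TGF-β-treated 18.630
ΔCt(vehicle) = 22.690 − 19.100 = 3.590
ΔCt(TGF-β-treated) = 26.100 − 18.630 = 7.470
ΔΔCt = 7.470 − 3.590 = 3.880
Fold change = 2^(−3.880) = 0.0679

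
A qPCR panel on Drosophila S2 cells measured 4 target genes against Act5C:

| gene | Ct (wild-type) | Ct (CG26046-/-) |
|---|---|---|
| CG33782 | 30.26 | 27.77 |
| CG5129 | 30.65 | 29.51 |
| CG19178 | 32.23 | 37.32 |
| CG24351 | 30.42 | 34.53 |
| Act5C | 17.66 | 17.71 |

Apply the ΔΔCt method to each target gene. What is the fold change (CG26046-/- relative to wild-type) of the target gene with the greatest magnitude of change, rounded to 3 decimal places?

CG33782: ΔΔCt = (27.77−17.71) − (30.26−17.66) = 10.06 − 12.60 = -2.54; fold change = 2^2.54 = 5.816
CG5129: ΔΔCt = (29.51−17.71) − (30.65−17.66) = 11.80 − 12.99 = -1.19; fold change = 2^1.19 = 2.282
CG19178: ΔΔCt = (37.32−17.71) − (32.23−17.66) = 19.61 − 14.57 = 5.04; fold change = 2^-5.04 = 0.030
CG24351: ΔΔCt = (34.53−17.71) − (30.42−17.66) = 16.82 − 12.76 = 4.06; fold change = 2^-4.06 = 0.060
CG19178 has the largest |ΔΔCt| = 5.04.

0.030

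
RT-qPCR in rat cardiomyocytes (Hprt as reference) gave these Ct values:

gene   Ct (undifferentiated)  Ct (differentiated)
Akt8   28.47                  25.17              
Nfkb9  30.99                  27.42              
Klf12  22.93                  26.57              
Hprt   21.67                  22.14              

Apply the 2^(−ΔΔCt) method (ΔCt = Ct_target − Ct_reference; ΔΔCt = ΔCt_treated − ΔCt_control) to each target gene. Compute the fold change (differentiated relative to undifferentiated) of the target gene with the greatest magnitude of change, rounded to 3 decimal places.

Akt8: ΔΔCt = (25.17−22.14) − (28.47−21.67) = 3.03 − 6.80 = -3.77; fold change = 2^3.77 = 13.642
Nfkb9: ΔΔCt = (27.42−22.14) − (30.99−21.67) = 5.28 − 9.32 = -4.04; fold change = 2^4.04 = 16.450
Klf12: ΔΔCt = (26.57−22.14) − (22.93−21.67) = 4.43 − 1.26 = 3.17; fold change = 2^-3.17 = 0.111
Nfkb9 has the largest |ΔΔCt| = 4.04.

16.450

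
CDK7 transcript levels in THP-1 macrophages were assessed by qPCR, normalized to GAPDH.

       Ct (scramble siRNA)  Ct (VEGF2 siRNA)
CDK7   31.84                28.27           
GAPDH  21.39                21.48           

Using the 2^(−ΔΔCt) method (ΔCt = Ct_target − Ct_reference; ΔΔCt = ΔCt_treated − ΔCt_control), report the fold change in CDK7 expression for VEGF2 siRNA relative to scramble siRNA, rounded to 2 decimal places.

12.64

ΔCt(scramble siRNA) = 31.840 − 21.390 = 10.450
ΔCt(VEGF2 siRNA) = 28.270 − 21.480 = 6.790
ΔΔCt = 6.790 − 10.450 = -3.660
Fold change = 2^(−(-3.660)) = 2^3.660 = 12.641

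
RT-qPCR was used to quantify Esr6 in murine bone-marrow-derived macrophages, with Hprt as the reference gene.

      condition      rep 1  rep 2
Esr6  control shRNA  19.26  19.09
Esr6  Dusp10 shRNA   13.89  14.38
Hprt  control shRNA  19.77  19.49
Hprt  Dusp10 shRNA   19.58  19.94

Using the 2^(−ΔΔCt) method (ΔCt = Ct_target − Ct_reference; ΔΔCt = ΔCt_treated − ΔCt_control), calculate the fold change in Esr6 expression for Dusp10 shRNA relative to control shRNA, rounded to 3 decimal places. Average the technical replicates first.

Mean Ct: Esr6 control shRNA 19.175; Esr6 Dusp10 shRNA 14.135; Hprt control shRNA 19.630; Hprt Dusp10 shRNA 19.760
ΔCt(control shRNA) = 19.175 − 19.630 = -0.455
ΔCt(Dusp10 shRNA) = 14.135 − 19.760 = -5.625
ΔΔCt = -5.625 − (-0.455) = -5.170
Fold change = 2^(−(-5.170)) = 2^5.170 = 36.0019

36.002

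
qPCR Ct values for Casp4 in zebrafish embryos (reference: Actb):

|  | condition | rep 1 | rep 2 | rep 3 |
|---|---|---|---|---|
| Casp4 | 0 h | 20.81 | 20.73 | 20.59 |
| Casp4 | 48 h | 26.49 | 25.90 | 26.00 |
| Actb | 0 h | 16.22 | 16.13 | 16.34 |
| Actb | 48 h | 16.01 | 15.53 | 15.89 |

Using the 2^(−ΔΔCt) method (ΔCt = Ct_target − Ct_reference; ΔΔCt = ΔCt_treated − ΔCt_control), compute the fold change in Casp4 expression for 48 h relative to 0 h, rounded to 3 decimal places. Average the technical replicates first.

Mean Ct: Casp4 0 h 20.710; Casp4 48 h 26.130; Actb 0 h 16.230; Actb 48 h 15.810
ΔCt(0 h) = 20.710 − 16.230 = 4.480
ΔCt(48 h) = 26.130 − 15.810 = 10.320
ΔΔCt = 10.320 − 4.480 = 5.840
Fold change = 2^(−5.840) = 0.0175

0.017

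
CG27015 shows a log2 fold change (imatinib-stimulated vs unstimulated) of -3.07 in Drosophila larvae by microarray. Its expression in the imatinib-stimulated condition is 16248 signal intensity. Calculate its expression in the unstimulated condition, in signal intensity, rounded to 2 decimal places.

136446.37

Fold change = 2^(-3.07) = 0.1191
unstimulated expression = 16248 / 0.1191 = 136446.37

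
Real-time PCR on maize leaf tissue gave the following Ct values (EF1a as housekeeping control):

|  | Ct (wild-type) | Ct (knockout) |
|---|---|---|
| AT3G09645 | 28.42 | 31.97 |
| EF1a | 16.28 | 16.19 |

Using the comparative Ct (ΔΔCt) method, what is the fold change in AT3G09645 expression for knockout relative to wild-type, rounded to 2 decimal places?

0.08

ΔCt(wild-type) = 28.420 − 16.280 = 12.140
ΔCt(knockout) = 31.970 − 16.190 = 15.780
ΔΔCt = 15.780 − 12.140 = 3.640
Fold change = 2^(−3.640) = 0.080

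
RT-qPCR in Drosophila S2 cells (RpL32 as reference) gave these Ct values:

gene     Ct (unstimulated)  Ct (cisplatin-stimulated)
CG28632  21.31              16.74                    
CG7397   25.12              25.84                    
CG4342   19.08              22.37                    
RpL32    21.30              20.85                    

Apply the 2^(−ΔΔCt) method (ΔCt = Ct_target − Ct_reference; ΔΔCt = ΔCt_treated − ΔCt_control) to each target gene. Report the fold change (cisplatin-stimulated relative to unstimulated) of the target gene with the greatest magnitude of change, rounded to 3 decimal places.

CG28632: ΔΔCt = (16.74−20.85) − (21.31−21.30) = -4.11 − 0.01 = -4.12; fold change = 2^4.12 = 17.388
CG7397: ΔΔCt = (25.84−20.85) − (25.12−21.30) = 4.99 − 3.82 = 1.17; fold change = 2^-1.17 = 0.444
CG4342: ΔΔCt = (22.37−20.85) − (19.08−21.30) = 1.52 − (-2.22) = 3.74; fold change = 2^-3.74 = 0.075
CG28632 has the largest |ΔΔCt| = 4.12.

17.388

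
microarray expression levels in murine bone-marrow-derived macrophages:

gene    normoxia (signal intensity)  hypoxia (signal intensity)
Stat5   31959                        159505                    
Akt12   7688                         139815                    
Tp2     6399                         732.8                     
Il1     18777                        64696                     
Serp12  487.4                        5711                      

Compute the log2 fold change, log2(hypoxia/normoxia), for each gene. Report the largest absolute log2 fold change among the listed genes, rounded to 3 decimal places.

4.185

log2(159505/31959) = 2.319  (Stat5)
log2(139815/7688) = 4.185  (Akt12)
log2(732.8/6399) = -3.126  (Tp2)
log2(64696/18777) = 1.785  (Il1)
log2(5711/487.4) = 3.551  (Serp12)
The largest magnitude belongs to Akt12.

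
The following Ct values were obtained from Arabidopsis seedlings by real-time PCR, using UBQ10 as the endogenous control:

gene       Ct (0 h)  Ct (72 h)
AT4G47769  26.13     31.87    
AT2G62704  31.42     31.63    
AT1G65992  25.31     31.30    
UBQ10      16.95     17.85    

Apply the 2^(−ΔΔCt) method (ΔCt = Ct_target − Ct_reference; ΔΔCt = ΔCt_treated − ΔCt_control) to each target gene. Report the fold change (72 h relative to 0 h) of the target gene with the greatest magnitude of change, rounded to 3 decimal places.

0.029

AT4G47769: ΔΔCt = (31.87−17.85) − (26.13−16.95) = 14.02 − 9.18 = 4.84; fold change = 2^-4.84 = 0.035
AT2G62704: ΔΔCt = (31.63−17.85) − (31.42−16.95) = 13.78 − 14.47 = -0.69; fold change = 2^0.69 = 1.613
AT1G65992: ΔΔCt = (31.30−17.85) − (25.31−16.95) = 13.45 − 8.36 = 5.09; fold change = 2^-5.09 = 0.029
AT1G65992 has the largest |ΔΔCt| = 5.09.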